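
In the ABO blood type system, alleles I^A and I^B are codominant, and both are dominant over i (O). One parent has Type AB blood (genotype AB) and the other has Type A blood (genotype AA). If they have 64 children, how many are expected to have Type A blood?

Cross: AB × AA
Possible offspring genotypes: 2 AA, 2 AB
Blood type counts: 2 Type A, 2 Type AB
Probability of Type A: 2/4 = 1/2
Expected count = 1/2 × 64 = 32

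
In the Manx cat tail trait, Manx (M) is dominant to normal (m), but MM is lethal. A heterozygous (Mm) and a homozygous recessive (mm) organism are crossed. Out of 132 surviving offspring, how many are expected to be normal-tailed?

Cross: Mm × mm
Punnett square offspring (before lethality): 2 Mm, 2 mm
No MM offspring are produced in this cross.
normal-tailed: 2 out of 4 → fraction 1/2
Expected count = 1/2 × 132 = 66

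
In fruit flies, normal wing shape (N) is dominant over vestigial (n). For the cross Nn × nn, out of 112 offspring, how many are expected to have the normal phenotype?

Punnett square for Nn × nn:
Offspring genotypes: 2 Nn, 2 nn
Total offspring: 4
Count with target: 2
Probability: 2/4 = 1/2
Expected count = 1/2 × 112 = 56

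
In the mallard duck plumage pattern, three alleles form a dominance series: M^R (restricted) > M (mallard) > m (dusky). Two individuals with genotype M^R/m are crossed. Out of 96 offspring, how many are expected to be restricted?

Cross: M^R/m × M^R/m
Allele dominance: M^R > M > m
Offspring genotypes: 1 M^R/M^R, 2 M^R/m, 1 m/m
Phenotype counts: 3 restricted, 1 dusky
restricted: 3 out of 4 → fraction 3/4
Expected count = 3/4 × 96 = 72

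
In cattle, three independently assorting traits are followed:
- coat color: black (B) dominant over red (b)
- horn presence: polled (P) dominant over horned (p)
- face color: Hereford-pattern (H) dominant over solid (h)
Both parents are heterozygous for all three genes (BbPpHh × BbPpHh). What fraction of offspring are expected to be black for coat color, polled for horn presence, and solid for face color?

Trihybrid cross: BbPpHh × BbPpHh
Each trait segregates independently with a 3:1 phenotypic ratio, so each gene contributes 3/4 (dominant) or 1/4 (recessive).
Target: black (coat color), polled (horn presence), solid (face color)
Probability = product of independent per-trait probabilities
= 3/4 × 3/4 × 1/4 = 9/64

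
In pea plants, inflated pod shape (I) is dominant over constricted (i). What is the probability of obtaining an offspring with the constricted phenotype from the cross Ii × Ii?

Punnett square for Ii × Ii:
Offspring genotypes: 1 II, 2 Ii, 1 ii
Total offspring: 4
Count with target: 1
Probability: 1/4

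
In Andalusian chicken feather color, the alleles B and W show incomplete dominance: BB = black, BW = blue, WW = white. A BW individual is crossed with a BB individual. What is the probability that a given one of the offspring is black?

Punnett square for BW × BB:
Offspring genotypes: 2 BB, 2 BW
Phenotype counts: 2 black, 2 blue
black: 2 out of 4
Probability: 2/4 = 1/2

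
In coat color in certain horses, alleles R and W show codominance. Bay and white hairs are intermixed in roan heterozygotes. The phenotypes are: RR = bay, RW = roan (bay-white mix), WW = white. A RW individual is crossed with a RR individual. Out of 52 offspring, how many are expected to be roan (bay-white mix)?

Punnett square for RW × RR:
Offspring genotypes: 2 RR, 2 RW
Phenotype counts: 2 bay, 2 roan (bay-white mix)
roan (bay-white mix): 2 out of 4 → fraction 1/2
Expected count = 1/2 × 52 = 26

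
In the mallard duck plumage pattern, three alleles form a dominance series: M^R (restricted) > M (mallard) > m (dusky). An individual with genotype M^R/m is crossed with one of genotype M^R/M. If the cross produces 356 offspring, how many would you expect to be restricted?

Cross: M^R/m × M^R/M
Allele dominance: M^R > M > m
Offspring genotypes: 1 M^R/M^R, 1 M^R/M, 1 M^R/m, 1 M/m
Phenotype counts: 3 restricted, 1 mallard
restricted: 3 out of 4 → fraction 3/4
Expected count = 3/4 × 356 = 267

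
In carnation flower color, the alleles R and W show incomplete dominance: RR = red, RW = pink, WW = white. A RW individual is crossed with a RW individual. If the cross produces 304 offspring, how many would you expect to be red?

Punnett square for RW × RW:
Offspring genotypes: 1 RR, 2 RW, 1 WW
Phenotype counts: 1 red, 2 pink, 1 white
red: 1 out of 4 → fraction 1/4
Expected count = 1/4 × 304 = 76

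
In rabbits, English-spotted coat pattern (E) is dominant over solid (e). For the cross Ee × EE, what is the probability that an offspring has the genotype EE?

Punnett square for Ee × EE:
Offspring genotypes: 2 EE, 2 Ee
Total offspring: 4
Count with target: 2
Probability: 2/4 = 1/2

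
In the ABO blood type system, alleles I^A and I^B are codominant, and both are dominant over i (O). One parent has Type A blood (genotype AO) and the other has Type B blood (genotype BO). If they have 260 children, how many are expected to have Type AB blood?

Cross: AO × BO
Possible offspring genotypes: 1 AB, 1 AO, 1 BO, 1 OO
Blood type counts: 1 Type AB, 1 Type A, 1 Type B, 1 Type O
Probability of Type AB: 1/4
Expected count = 1/4 × 260 = 65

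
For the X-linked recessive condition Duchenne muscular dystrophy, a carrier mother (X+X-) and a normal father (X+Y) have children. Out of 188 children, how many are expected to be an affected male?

Cross: X+X- × X+Y
Offspring: 1 X+X+, 1 X+Y, 1 X+X-, 1 X-Y
Probability of an affected male: 1/4
Expected count = 1/4 × 188 = 47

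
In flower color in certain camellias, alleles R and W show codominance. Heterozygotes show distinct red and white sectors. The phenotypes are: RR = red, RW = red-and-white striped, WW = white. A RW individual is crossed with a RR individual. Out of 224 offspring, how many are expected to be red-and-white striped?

Punnett square for RW × RR:
Offspring genotypes: 2 RR, 2 RW
Phenotype counts: 2 red, 2 red-and-white striped
red-and-white striped: 2 out of 4 → fraction 1/2
Expected count = 1/2 × 224 = 112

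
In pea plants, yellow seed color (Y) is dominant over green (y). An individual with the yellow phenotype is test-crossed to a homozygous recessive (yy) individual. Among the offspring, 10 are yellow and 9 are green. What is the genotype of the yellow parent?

Test cross: ? × yy
Offspring: 10 yellow, 9 green — approximately 1:1.
A 1:1 ratio in a test cross indicates the unknown parent is heterozygous (Yy).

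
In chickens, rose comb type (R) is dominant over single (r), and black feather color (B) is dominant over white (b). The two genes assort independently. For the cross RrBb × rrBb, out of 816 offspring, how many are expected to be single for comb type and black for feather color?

Dihybrid cross RrBb × rrBb — consider each gene separately:
comb type: Rr × rr → 2 Rr, 2 rr → 2 R_ : 2 rr (out of 4)
feather color: Bb × Bb → 1 BB, 2 Bb, 1 bb → 3 B_ : 1 bb (out of 4)
Looking for: single (rr) and black (B_)
P(single) = 2/4, P(black) = 3/4
P(both) = 2/4 × 3/4 = 6/16 = 3/8
Expected count = 3/8 × 816 = 306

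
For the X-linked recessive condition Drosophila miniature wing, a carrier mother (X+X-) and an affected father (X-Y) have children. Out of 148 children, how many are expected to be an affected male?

Cross: X+X- × X-Y
Offspring: 1 X+X-, 1 X+Y, 1 X-X-, 1 X-Y
Probability of an affected male: 1/4
Expected count = 1/4 × 148 = 37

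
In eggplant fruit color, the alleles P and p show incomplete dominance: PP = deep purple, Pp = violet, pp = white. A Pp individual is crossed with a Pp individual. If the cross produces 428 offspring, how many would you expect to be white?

Punnett square for Pp × Pp:
Offspring genotypes: 1 PP, 2 Pp, 1 pp
Phenotype counts: 1 deep purple, 2 violet, 1 white
white: 1 out of 4 → fraction 1/4
Expected count = 1/4 × 428 = 107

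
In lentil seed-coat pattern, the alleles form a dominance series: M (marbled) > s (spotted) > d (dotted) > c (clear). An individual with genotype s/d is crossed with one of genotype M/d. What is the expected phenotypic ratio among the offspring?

Cross: s/d × M/d
Allele dominance: M > s > d > c
Offspring genotypes: 1 M/s, 1 s/d, 1 M/d, 1 d/d
Phenotype counts: 2 marbled, 1 spotted, 1 dotted
Ratio: 2 marbled : 1 spotted : 1 dotted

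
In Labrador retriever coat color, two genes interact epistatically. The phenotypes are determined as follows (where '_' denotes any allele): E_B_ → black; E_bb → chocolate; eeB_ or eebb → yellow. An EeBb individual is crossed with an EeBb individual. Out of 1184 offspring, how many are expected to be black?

Cross: EeBb × EeBb — consider each gene separately:
E gene: Ee × Ee → 1 EE, 2 Ee, 1 ee → 3 E_ : 1 ee (out of 4)
B gene: Bb × Bb → 1 BB, 2 Bb, 1 bb → 3 B_ : 1 bb (out of 4)
Genotype classes (out of 4 × 4 = 16): E_B_ = 3×3 = 9; E_bb = 3×1 = 3; eeB_ = 1×3 = 3; eebb = 1×1 = 1
Apply the phenotype rules: E_B_ (9) → black; E_bb (3) → chocolate; eeB_ (3) + eebb (1) → yellow
Phenotype counts (out of 16): 9 black, 3 chocolate, 4 yellow
black: 9 out of 16 → fraction 9/16
Expected count = 9/16 × 1184 = 666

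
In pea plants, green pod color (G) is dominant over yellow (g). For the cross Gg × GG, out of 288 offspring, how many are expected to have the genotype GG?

Punnett square for Gg × GG:
Offspring genotypes: 2 GG, 2 Gg
Total offspring: 4
Count with target: 2
Probability: 2/4 = 1/2
Expected count = 1/2 × 288 = 144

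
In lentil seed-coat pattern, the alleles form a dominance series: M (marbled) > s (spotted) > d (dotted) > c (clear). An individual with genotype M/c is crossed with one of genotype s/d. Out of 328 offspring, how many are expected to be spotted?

Cross: M/c × s/d
Allele dominance: M > s > d > c
Offspring genotypes: 1 M/s, 1 M/d, 1 s/c, 1 d/c
Phenotype counts: 2 marbled, 1 spotted, 1 dotted
spotted: 1 out of 4 → fraction 1/4
Expected count = 1/4 × 328 = 82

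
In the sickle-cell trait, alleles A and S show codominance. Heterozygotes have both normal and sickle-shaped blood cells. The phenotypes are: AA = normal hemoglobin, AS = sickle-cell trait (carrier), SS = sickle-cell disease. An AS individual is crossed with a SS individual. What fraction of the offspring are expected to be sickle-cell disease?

Punnett square for AS × SS:
Offspring genotypes: 2 AS, 2 SS
Phenotype counts: 2 sickle-cell trait (carrier), 2 sickle-cell disease
sickle-cell disease: 2 out of 4
Probability: 2/4 = 1/2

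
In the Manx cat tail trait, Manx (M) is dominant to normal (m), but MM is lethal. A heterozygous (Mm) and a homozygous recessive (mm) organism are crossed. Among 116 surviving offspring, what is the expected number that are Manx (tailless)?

Cross: Mm × mm
Punnett square offspring (before lethality): 2 Mm, 2 mm
No MM offspring are produced in this cross.
Manx (tailless): 2 out of 4 → fraction 1/2
Expected count = 1/2 × 116 = 58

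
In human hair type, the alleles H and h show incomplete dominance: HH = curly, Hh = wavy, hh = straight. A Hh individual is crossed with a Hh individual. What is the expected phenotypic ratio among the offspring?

Punnett square for Hh × Hh:
Offspring genotypes: 1 HH, 2 Hh, 1 hh
Phenotype counts: 1 curly, 2 wavy, 1 straight
Ratio: 1 curly : 2 wavy : 1 straight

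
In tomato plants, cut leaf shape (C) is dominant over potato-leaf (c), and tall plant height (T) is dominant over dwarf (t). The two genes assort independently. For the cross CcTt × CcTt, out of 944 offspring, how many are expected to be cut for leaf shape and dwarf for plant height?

Dihybrid cross CcTt × CcTt — consider each gene separately:
leaf shape: Cc × Cc → 1 CC, 2 Cc, 1 cc → 3 C_ : 1 cc (out of 4)
plant height: Tt × Tt → 1 TT, 2 Tt, 1 tt → 3 T_ : 1 tt (out of 4)
Looking for: cut (C_) and dwarf (tt)
P(cut) = 3/4, P(dwarf) = 1/4
P(both) = 3/4 × 1/4 = 3/16
Expected count = 3/16 × 944 = 177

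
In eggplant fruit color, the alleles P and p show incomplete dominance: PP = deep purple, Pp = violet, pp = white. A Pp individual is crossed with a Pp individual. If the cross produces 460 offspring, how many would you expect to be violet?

Punnett square for Pp × Pp:
Offspring genotypes: 1 PP, 2 Pp, 1 pp
Phenotype counts: 1 deep purple, 2 violet, 1 white
violet: 2 out of 4 → fraction 1/2
Expected count = 1/2 × 460 = 230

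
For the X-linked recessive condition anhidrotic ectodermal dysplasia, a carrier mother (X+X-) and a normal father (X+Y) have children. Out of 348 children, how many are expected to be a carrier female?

Cross: X+X- × X+Y
Offspring: 1 X+X+, 1 X+Y, 1 X+X-, 1 X-Y
Probability of a carrier female: 1/4
Expected count = 1/4 × 348 = 87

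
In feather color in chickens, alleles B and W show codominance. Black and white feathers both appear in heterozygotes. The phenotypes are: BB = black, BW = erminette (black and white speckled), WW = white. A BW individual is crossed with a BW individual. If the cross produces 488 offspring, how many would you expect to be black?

Punnett square for BW × BW:
Offspring genotypes: 1 BB, 2 BW, 1 WW
Phenotype counts: 1 black, 2 erminette (black and white speckled), 1 white
black: 1 out of 4 → fraction 1/4
Expected count = 1/4 × 488 = 122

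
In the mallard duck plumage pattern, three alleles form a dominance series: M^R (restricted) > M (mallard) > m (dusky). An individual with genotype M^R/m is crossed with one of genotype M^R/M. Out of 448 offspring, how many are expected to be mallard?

Cross: M^R/m × M^R/M
Allele dominance: M^R > M > m
Offspring genotypes: 1 M^R/M^R, 1 M^R/M, 1 M^R/m, 1 M/m
Phenotype counts: 3 restricted, 1 mallard
mallard: 1 out of 4 → fraction 1/4
Expected count = 1/4 × 448 = 112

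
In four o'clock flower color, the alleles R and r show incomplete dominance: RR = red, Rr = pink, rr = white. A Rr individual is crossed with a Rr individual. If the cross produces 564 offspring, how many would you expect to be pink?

Punnett square for Rr × Rr:
Offspring genotypes: 1 RR, 2 Rr, 1 rr
Phenotype counts: 1 red, 2 pink, 1 white
pink: 2 out of 4 → fraction 1/2
Expected count = 1/2 × 564 = 282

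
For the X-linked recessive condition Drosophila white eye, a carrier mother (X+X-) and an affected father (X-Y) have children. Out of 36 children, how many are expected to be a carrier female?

Cross: X+X- × X-Y
Offspring: 1 X+X-, 1 X+Y, 1 X-X-, 1 X-Y
Probability of a carrier female: 1/4
Expected count = 1/4 × 36 = 9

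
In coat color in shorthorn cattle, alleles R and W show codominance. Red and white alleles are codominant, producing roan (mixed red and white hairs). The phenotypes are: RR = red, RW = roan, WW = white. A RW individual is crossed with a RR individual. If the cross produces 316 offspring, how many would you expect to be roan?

Punnett square for RW × RR:
Offspring genotypes: 2 RR, 2 RW
Phenotype counts: 2 red, 2 roan
roan: 2 out of 4 → fraction 1/2
Expected count = 1/2 × 316 = 158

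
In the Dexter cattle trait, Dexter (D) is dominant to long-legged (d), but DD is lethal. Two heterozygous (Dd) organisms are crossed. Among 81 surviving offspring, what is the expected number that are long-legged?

Cross: Dd × Dd
Punnett square offspring (before lethality): 1 DD, 2 Dd, 1 dd
The DD genotype is lethal (embryos die); surviving offspring: 2 Dd, 1 dd
long-legged: 1 out of 3 → fraction 1/3
Expected count = 1/3 × 81 = 27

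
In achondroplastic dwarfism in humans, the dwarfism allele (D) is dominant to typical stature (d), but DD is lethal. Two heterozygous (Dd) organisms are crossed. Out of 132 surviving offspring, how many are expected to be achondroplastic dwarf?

Cross: Dd × Dd
Punnett square offspring (before lethality): 1 DD, 2 Dd, 1 dd
The DD genotype is lethal (embryos die); surviving offspring: 2 Dd, 1 dd
achondroplastic dwarf: 2 out of 3 → fraction 2/3
Expected count = 2/3 × 132 = 88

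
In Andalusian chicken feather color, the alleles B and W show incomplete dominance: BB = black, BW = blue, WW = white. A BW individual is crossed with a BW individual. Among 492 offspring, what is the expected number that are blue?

Punnett square for BW × BW:
Offspring genotypes: 1 BB, 2 BW, 1 WW
Phenotype counts: 1 black, 2 blue, 1 white
blue: 2 out of 4 → fraction 1/2
Expected count = 1/2 × 492 = 246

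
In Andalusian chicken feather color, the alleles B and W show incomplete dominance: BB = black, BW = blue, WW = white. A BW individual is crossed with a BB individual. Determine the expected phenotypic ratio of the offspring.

Punnett square for BW × BB:
Offspring genotypes: 2 BB, 2 BW
Phenotype counts: 2 black, 2 blue
Ratio: 1 black : 1 blue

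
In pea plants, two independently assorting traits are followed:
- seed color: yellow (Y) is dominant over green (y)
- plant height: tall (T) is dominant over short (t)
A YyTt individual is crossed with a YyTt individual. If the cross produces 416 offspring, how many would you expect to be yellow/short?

Dihybrid cross YyTt × YyTt — consider each gene separately:
seed color: Yy × Yy → 1 YY, 2 Yy, 1 yy → 3 Y_ : 1 yy (out of 4)
plant height: Tt × Tt → 1 TT, 2 Tt, 1 tt → 3 T_ : 1 tt (out of 4)
Combine (counts out of 4 × 4 = 16): yellow/tall (Y_T_) = 3×3 = 9; yellow/short (Y_tt) = 3×1 = 3; green/tall (yyT_) = 1×3 = 3; green/short (yytt) = 1×1 = 1
Phenotype counts (out of 16): 9 yellow/tall, 3 yellow/short, 3 green/tall, 1 green/short
yellow/short: 3 out of 16 → fraction 3/16
Expected count = 3/16 × 416 = 78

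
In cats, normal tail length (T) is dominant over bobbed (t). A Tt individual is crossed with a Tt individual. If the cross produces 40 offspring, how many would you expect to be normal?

Punnett square for Tt × Tt:
Offspring genotypes: 1 TT, 2 Tt, 1 tt
normal: 3, bobbed: 1
normal: 3 out of 4 → fraction 3/4
Expected count = 3/4 × 40 = 30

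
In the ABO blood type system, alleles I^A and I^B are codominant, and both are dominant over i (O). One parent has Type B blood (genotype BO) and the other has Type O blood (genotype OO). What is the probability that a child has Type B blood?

Cross: BO × OO
Possible offspring genotypes: 2 BO, 2 OO
Blood type counts: 2 Type B, 2 Type O
Probability of Type B: 2/4 = 1/2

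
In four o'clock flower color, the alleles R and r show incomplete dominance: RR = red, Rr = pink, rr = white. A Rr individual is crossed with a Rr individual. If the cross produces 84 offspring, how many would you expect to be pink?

Punnett square for Rr × Rr:
Offspring genotypes: 1 RR, 2 Rr, 1 rr
Phenotype counts: 1 red, 2 pink, 1 white
pink: 2 out of 4 → fraction 1/2
Expected count = 1/2 × 84 = 42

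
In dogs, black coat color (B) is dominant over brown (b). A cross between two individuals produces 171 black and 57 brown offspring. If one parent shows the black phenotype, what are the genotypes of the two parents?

Observed offspring: 171 black, 57 brown
The observed ratio simplifies to 3:1. Brown (bb) offspring appear, so each parent must contribute one b allele. The parent stated to show black carries B, so it is Bb. The other parent is then either Bb or bb: Bb × bb would give a 1:1 split, whereas Bb × Bb gives 3:1 — matching the data. So both parents are heterozygous (Bb × Bb).
Parent genotypes: Bb × Bb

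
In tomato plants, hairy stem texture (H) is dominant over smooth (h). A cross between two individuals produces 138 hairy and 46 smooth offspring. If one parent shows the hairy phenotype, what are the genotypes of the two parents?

Observed offspring: 138 hairy, 46 smooth
The observed ratio simplifies to 3:1. Smooth (hh) offspring appear, so each parent must contribute one h allele. The parent stated to show hairy carries H, so it is Hh. The other parent is then either Hh or hh: Hh × hh would give a 1:1 split, whereas Hh × Hh gives 3:1 — matching the data. So both parents are heterozygous (Hh × Hh).
Parent genotypes: Hh × Hh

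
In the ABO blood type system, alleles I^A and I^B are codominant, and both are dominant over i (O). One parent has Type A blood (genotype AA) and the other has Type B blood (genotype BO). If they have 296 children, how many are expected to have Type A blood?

Cross: AA × BO
Possible offspring genotypes: 2 AB, 2 AO
Blood type counts: 2 Type AB, 2 Type A
Probability of Type A: 2/4 = 1/2
Expected count = 1/2 × 296 = 148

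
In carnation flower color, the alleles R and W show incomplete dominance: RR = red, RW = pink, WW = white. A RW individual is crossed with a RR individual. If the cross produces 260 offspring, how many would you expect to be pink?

Punnett square for RW × RR:
Offspring genotypes: 2 RR, 2 RW
Phenotype counts: 2 red, 2 pink
pink: 2 out of 4 → fraction 1/2
Expected count = 1/2 × 260 = 130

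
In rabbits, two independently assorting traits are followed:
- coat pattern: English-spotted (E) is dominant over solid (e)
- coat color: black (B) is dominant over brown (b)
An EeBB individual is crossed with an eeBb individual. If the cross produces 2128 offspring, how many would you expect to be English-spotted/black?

Dihybrid cross EeBB × eeBb — consider each gene separately:
coat pattern: Ee × ee → 2 Ee, 2 ee → 2 E_ : 2 ee (out of 4)
coat color: BB × Bb → 2 BB, 2 Bb → 4 B_ (out of 4)
Combine (counts out of 4 × 4 = 16): English-spotted/black (E_B_) = 2×4 = 8; solid/black (eeB_) = 2×4 = 8
Phenotype counts (out of 16): 8 English-spotted/black, 8 solid/black
English-spotted/black: 8 out of 16 → fraction 1/2
Expected count = 1/2 × 2128 = 1064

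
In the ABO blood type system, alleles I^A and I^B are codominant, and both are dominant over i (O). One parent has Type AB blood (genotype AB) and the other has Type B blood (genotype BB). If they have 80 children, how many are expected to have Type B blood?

Cross: AB × BB
Possible offspring genotypes: 2 AB, 2 BB
Blood type counts: 2 Type AB, 2 Type B
Probability of Type B: 2/4 = 1/2
Expected count = 1/2 × 80 = 40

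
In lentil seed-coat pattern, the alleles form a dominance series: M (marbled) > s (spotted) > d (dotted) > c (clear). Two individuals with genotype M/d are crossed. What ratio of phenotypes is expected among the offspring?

Cross: M/d × M/d
Allele dominance: M > s > d > c
Offspring genotypes: 1 M/M, 2 M/d, 1 d/d
Phenotype counts: 3 marbled, 1 dotted
Ratio: 3 marbled : 1 dotted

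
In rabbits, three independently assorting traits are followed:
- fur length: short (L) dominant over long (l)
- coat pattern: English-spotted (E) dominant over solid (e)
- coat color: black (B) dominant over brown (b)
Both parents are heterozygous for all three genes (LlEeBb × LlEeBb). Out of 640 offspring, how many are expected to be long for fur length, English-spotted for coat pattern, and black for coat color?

Trihybrid cross: LlEeBb × LlEeBb
Each trait segregates independently with a 3:1 phenotypic ratio, so each gene contributes 3/4 (dominant) or 1/4 (recessive).
Target: long (fur length), English-spotted (coat pattern), black (coat color)
Probability = product of independent per-trait probabilities
= 1/4 × 3/4 × 3/4 = 9/64
Expected count = 9/64 × 640 = 90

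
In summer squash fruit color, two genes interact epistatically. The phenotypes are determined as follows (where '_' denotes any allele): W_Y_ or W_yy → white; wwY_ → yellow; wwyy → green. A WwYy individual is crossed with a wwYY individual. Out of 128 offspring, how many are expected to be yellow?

Cross: WwYy × wwYY — consider each gene separately:
W gene: Ww × ww → 2 Ww, 2 ww → 2 W_ : 2 ww (out of 4)
Y gene: Yy × YY → 2 YY, 2 Yy → 4 Y_ (out of 4)
Genotype classes (out of 4 × 4 = 16): W_Y_ = 2×4 = 8; wwY_ = 2×4 = 8
Apply the phenotype rules: W_Y_ (8) → white; wwY_ (8) → yellow
Phenotype counts (out of 16): 8 white, 8 yellow
yellow: 8 out of 16 → fraction 1/2
Expected count = 1/2 × 128 = 64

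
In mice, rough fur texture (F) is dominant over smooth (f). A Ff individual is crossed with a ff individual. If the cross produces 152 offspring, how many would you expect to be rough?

Punnett square for Ff × ff:
Offspring genotypes: 2 Ff, 2 ff
rough: 2, smooth: 2
rough: 2 out of 4 → fraction 1/2
Expected count = 1/2 × 152 = 76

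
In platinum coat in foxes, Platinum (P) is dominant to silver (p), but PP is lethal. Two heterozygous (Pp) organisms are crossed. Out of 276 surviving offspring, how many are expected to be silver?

Cross: Pp × Pp
Punnett square offspring (before lethality): 1 PP, 2 Pp, 1 pp
The PP genotype is lethal (embryos die); surviving offspring: 2 Pp, 1 pp
silver: 1 out of 3 → fraction 1/3
Expected count = 1/3 × 276 = 92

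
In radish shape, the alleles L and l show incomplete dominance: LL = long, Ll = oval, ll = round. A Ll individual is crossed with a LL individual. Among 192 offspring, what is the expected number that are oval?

Punnett square for Ll × LL:
Offspring genotypes: 2 LL, 2 Ll
Phenotype counts: 2 long, 2 oval
oval: 2 out of 4 → fraction 1/2
Expected count = 1/2 × 192 = 96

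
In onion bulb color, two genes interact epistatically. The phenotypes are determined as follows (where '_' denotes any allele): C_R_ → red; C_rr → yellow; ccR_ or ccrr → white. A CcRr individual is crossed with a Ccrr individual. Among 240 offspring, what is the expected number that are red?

Cross: CcRr × Ccrr — consider each gene separately:
C gene: Cc × Cc → 1 CC, 2 Cc, 1 cc → 3 C_ : 1 cc (out of 4)
R gene: Rr × rr → 2 Rr, 2 rr → 2 R_ : 2 rr (out of 4)
Genotype classes (out of 4 × 4 = 16): C_R_ = 3×2 = 6; C_rr = 3×2 = 6; ccR_ = 1×2 = 2; ccrr = 1×2 = 2
Apply the phenotype rules: C_R_ (6) → red; C_rr (6) → yellow; ccR_ (2) + ccrr (2) → white
Phenotype counts (out of 16): 6 red, 6 yellow, 4 white
red: 6 out of 16 → fraction 3/8
Expected count = 3/8 × 240 = 90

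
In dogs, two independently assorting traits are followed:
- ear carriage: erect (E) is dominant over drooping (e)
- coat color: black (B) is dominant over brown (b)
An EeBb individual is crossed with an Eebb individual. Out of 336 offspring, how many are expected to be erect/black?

Dihybrid cross EeBb × Eebb — consider each gene separately:
ear carriage: Ee × Ee → 1 EE, 2 Ee, 1 ee → 3 E_ : 1 ee (out of 4)
coat color: Bb × bb → 2 Bb, 2 bb → 2 B_ : 2 bb (out of 4)
Combine (counts out of 4 × 4 = 16): erect/black (E_B_) = 3×2 = 6; erect/brown (E_bb) = 3×2 = 6; drooping/black (eeB_) = 1×2 = 2; drooping/brown (eebb) = 1×2 = 2
Phenotype counts (out of 16): 6 erect/black, 6 erect/brown, 2 drooping/black, 2 drooping/brown
erect/black: 6 out of 16 → fraction 3/8
Expected count = 3/8 × 336 = 126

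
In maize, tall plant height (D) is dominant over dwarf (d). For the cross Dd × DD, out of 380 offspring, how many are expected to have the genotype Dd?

Punnett square for Dd × DD:
Offspring genotypes: 2 DD, 2 Dd
Total offspring: 4
Count with target: 2
Probability: 2/4 = 1/2
Expected count = 1/2 × 380 = 190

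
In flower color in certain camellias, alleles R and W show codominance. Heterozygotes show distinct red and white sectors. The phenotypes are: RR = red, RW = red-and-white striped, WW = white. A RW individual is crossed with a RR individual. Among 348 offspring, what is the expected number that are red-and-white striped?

Punnett square for RW × RR:
Offspring genotypes: 2 RR, 2 RW
Phenotype counts: 2 red, 2 red-and-white striped
red-and-white striped: 2 out of 4 → fraction 1/2
Expected count = 1/2 × 348 = 174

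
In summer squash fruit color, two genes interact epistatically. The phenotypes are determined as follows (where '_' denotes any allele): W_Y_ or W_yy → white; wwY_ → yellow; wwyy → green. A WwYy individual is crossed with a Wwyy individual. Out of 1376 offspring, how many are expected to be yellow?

Cross: WwYy × Wwyy — consider each gene separately:
W gene: Ww × Ww → 1 WW, 2 Ww, 1 ww → 3 W_ : 1 ww (out of 4)
Y gene: Yy × yy → 2 Yy, 2 yy → 2 Y_ : 2 yy (out of 4)
Genotype classes (out of 4 × 4 = 16): W_Y_ = 3×2 = 6; W_yy = 3×2 = 6; wwY_ = 1×2 = 2; wwyy = 1×2 = 2
Apply the phenotype rules: W_Y_ (6) + W_yy (6) → white; wwY_ (2) → yellow; wwyy (2) → green
Phenotype counts (out of 16): 12 white, 2 yellow, 2 green
yellow: 2 out of 16 → fraction 1/8
Expected count = 1/8 × 1376 = 172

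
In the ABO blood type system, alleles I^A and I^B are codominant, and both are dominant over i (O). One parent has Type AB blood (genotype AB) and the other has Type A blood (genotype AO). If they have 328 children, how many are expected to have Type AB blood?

Cross: AB × AO
Possible offspring genotypes: 1 AA, 1 AO, 1 AB, 1 BO
Blood type counts: 2 Type A, 1 Type AB, 1 Type B
Probability of Type AB: 1/4
Expected count = 1/4 × 328 = 82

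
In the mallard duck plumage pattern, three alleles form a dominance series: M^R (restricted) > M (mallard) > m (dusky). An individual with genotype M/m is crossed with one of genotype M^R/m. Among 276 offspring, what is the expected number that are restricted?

Cross: M/m × M^R/m
Allele dominance: M^R > M > m
Offspring genotypes: 1 M^R/M, 1 M/m, 1 M^R/m, 1 m/m
Phenotype counts: 2 restricted, 1 mallard, 1 dusky
restricted: 2 out of 4 → fraction 1/2
Expected count = 1/2 × 276 = 138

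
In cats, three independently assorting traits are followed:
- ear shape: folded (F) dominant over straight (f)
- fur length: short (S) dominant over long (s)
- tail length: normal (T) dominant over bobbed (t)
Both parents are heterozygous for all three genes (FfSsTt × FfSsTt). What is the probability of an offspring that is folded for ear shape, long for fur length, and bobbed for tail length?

Trihybrid cross: FfSsTt × FfSsTt
Each trait segregates independently with a 3:1 phenotypic ratio, so each gene contributes 3/4 (dominant) or 1/4 (recessive).
Target: folded (ear shape), long (fur length), bobbed (tail length)
Probability = product of independent per-trait probabilities
= 3/4 × 1/4 × 1/4 = 3/64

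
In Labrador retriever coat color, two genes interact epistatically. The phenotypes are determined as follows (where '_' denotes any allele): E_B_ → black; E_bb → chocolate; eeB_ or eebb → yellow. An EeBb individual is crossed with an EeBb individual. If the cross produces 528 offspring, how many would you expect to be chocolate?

Cross: EeBb × EeBb — consider each gene separately:
E gene: Ee × Ee → 1 EE, 2 Ee, 1 ee → 3 E_ : 1 ee (out of 4)
B gene: Bb × Bb → 1 BB, 2 Bb, 1 bb → 3 B_ : 1 bb (out of 4)
Genotype classes (out of 4 × 4 = 16): E_B_ = 3×3 = 9; E_bb = 3×1 = 3; eeB_ = 1×3 = 3; eebb = 1×1 = 1
Apply the phenotype rules: E_B_ (9) → black; E_bb (3) → chocolate; eeB_ (3) + eebb (1) → yellow
Phenotype counts (out of 16): 9 black, 3 chocolate, 4 yellow
chocolate: 3 out of 16 → fraction 3/16
Expected count = 3/16 × 528 = 99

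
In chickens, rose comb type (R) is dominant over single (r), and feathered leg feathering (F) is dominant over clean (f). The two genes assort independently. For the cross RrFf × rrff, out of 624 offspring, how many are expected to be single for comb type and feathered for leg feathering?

Dihybrid cross RrFf × rrff — consider each gene separately:
comb type: Rr × rr → 2 Rr, 2 rr → 2 R_ : 2 rr (out of 4)
leg feathering: Ff × ff → 2 Ff, 2 ff → 2 F_ : 2 ff (out of 4)
Looking for: single (rr) and feathered (F_)
P(single) = 2/4, P(feathered) = 2/4
P(both) = 2/4 × 2/4 = 4/16 = 1/4
Expected count = 1/4 × 624 = 156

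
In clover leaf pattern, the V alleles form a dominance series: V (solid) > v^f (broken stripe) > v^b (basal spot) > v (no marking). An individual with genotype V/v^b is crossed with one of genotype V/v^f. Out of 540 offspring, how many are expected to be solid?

Cross: V/v^b × V/v^f
Allele dominance: V > v^f > v^b > v
Offspring genotypes: 1 V/V, 1 V/v^f, 1 V/v^b, 1 v^f/v^b
Phenotype counts: 3 solid, 1 broken stripe
solid: 3 out of 4 → fraction 3/4
Expected count = 3/4 × 540 = 405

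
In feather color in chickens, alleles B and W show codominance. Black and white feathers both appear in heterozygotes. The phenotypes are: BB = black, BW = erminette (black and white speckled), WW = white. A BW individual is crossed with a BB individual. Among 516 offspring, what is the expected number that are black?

Punnett square for BW × BB:
Offspring genotypes: 2 BB, 2 BW
Phenotype counts: 2 black, 2 erminette (black and white speckled)
black: 2 out of 4 → fraction 1/2
Expected count = 1/2 × 516 = 258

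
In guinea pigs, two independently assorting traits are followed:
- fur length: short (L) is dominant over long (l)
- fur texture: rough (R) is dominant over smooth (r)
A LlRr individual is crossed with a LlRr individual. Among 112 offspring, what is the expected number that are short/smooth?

Dihybrid cross LlRr × LlRr — consider each gene separately:
fur length: Ll × Ll → 1 LL, 2 Ll, 1 ll → 3 L_ : 1 ll (out of 4)
fur texture: Rr × Rr → 1 RR, 2 Rr, 1 rr → 3 R_ : 1 rr (out of 4)
Combine (counts out of 4 × 4 = 16): short/rough (L_R_) = 3×3 = 9; short/smooth (L_rr) = 3×1 = 3; long/rough (llR_) = 1×3 = 3; long/smooth (llrr) = 1×1 = 1
Phenotype counts (out of 16): 9 short/rough, 3 short/smooth, 3 long/rough, 1 long/smooth
short/smooth: 3 out of 16 → fraction 3/16
Expected count = 3/16 × 112 = 21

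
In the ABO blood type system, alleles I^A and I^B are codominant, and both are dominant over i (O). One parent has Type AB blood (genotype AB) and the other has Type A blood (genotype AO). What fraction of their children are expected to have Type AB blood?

Cross: AB × AO
Possible offspring genotypes: 1 AA, 1 AO, 1 AB, 1 BO
Blood type counts: 2 Type A, 1 Type AB, 1 Type B
Probability of Type AB: 1/4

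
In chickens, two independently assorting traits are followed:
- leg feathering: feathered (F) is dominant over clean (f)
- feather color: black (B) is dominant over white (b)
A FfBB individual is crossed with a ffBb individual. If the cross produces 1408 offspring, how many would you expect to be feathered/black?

Dihybrid cross FfBB × ffBb — consider each gene separately:
leg feathering: Ff × ff → 2 Ff, 2 ff → 2 F_ : 2 ff (out of 4)
feather color: BB × Bb → 2 BB, 2 Bb → 4 B_ (out of 4)
Combine (counts out of 4 × 4 = 16): feathered/black (F_B_) = 2×4 = 8; clean/black (ffB_) = 2×4 = 8
Phenotype counts (out of 16): 8 feathered/black, 8 clean/black
feathered/black: 8 out of 16 → fraction 1/2
Expected count = 1/2 × 1408 = 704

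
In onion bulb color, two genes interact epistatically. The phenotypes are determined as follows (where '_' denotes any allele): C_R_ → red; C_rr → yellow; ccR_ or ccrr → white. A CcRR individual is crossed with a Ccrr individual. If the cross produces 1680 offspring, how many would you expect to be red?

Cross: CcRR × Ccrr — consider each gene separately:
C gene: Cc × Cc → 1 CC, 2 Cc, 1 cc → 3 C_ : 1 cc (out of 4)
R gene: RR × rr → 4 Rr → 4 R_ (out of 4)
Genotype classes (out of 4 × 4 = 16): C_R_ = 3×4 = 12; ccR_ = 1×4 = 4
Apply the phenotype rules: C_R_ (12) → red; ccR_ (4) → white
Phenotype counts (out of 16): 12 red, 4 white
red: 12 out of 16 → fraction 3/4
Expected count = 3/4 × 1680 = 1260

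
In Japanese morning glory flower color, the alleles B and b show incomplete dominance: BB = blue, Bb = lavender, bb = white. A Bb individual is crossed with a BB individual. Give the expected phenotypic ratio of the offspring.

Punnett square for Bb × BB:
Offspring genotypes: 2 BB, 2 Bb
Phenotype counts: 2 blue, 2 lavender
Ratio: 1 blue : 1 lavender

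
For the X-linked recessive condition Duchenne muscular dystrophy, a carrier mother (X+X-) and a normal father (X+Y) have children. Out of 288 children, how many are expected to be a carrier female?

Cross: X+X- × X+Y
Offspring: 1 X+X+, 1 X+Y, 1 X+X-, 1 X-Y
Probability of a carrier female: 1/4
Expected count = 1/4 × 288 = 72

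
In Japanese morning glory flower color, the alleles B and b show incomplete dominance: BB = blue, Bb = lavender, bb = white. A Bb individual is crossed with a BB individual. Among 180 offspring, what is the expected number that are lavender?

Punnett square for Bb × BB:
Offspring genotypes: 2 BB, 2 Bb
Phenotype counts: 2 blue, 2 lavender
lavender: 2 out of 4 → fraction 1/2
Expected count = 1/2 × 180 = 90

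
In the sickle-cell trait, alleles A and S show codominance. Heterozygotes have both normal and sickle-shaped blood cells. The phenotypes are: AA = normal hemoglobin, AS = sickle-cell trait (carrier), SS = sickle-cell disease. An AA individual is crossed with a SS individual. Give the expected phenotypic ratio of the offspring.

Punnett square for AA × SS:
Offspring genotypes: 4 AS
Phenotype counts: 4 sickle-cell trait (carrier)
Ratio: all sickle-cell trait (carrier)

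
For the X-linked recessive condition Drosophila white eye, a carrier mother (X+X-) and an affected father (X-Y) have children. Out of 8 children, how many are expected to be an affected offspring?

Cross: X+X- × X-Y
Offspring: 1 X+X-, 1 X+Y, 1 X-X-, 1 X-Y
Probability of an affected offspring: 2/4 = 1/2
Expected count = 1/2 × 8 = 4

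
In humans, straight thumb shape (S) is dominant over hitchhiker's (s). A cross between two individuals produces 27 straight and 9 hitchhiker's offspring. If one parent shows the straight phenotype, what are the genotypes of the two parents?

Observed offspring: 27 straight, 9 hitchhiker's
The observed ratio simplifies to 3:1. Hitchhiker's (ss) offspring appear, so each parent must contribute one s allele. The parent stated to show straight carries S, so it is Ss. The other parent is then either Ss or ss: Ss × ss would give a 1:1 split, whereas Ss × Ss gives 3:1 — matching the data. So both parents are heterozygous (Ss × Ss).
Parent genotypes: Ss × Ss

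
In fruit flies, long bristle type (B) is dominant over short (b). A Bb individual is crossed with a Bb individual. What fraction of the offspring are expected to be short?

Punnett square for Bb × Bb:
Offspring genotypes: 1 BB, 2 Bb, 1 bb
long: 3, short: 1
short: 1 out of 4
Probability: 1/4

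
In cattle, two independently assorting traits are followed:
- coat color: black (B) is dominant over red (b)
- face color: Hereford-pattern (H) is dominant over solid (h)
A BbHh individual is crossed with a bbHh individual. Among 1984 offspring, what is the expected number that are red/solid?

Dihybrid cross BbHh × bbHh — consider each gene separately:
coat color: Bb × bb → 2 Bb, 2 bb → 2 B_ : 2 bb (out of 4)
face color: Hh × Hh → 1 HH, 2 Hh, 1 hh → 3 H_ : 1 hh (out of 4)
Combine (counts out of 4 × 4 = 16): black/Hereford-pattern (B_H_) = 2×3 = 6; black/solid (B_hh) = 2×1 = 2; red/Hereford-pattern (bbH_) = 2×3 = 6; red/solid (bbhh) = 2×1 = 2
Phenotype counts (out of 16): 6 black/Hereford-pattern, 2 black/solid, 6 red/Hereford-pattern, 2 red/solid
red/solid: 2 out of 16 → fraction 1/8
Expected count = 1/8 × 1984 = 248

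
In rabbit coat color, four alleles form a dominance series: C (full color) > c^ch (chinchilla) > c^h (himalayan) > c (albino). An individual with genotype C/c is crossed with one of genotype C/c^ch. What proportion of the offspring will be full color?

Cross: C/c × C/c^ch
Allele dominance: C > c^ch > c^h > c
Offspring genotypes: 1 C/C, 1 C/c^ch, 1 C/c, 1 c^ch/c
Phenotype counts: 3 full color, 1 chinchilla
full color: 3 out of 4
Probability: 3/4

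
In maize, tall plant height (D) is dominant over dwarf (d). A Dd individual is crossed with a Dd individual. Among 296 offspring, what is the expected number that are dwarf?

Punnett square for Dd × Dd:
Offspring genotypes: 1 DD, 2 Dd, 1 dd
tall: 3, dwarf: 1
dwarf: 1 out of 4 → fraction 1/4
Expected count = 1/4 × 296 = 74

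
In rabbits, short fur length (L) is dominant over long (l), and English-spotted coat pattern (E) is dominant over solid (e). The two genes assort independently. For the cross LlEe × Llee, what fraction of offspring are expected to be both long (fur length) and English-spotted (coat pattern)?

Dihybrid cross LlEe × Llee — consider each gene separately:
fur length: Ll × Ll → 1 LL, 2 Ll, 1 ll → 3 L_ : 1 ll (out of 4)
coat pattern: Ee × ee → 2 Ee, 2 ee → 2 E_ : 2 ee (out of 4)
Looking for: long (ll) and English-spotted (E_)
P(long) = 1/4, P(English-spotted) = 2/4
P(both) = 1/4 × 2/4 = 2/16 = 1/8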